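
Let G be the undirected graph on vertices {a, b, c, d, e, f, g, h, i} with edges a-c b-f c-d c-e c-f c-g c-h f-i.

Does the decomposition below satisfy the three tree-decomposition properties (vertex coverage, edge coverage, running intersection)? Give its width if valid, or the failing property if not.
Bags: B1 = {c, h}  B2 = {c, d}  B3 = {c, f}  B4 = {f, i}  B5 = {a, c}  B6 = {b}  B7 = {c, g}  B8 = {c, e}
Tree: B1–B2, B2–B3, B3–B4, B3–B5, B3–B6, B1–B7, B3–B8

No — edge (f,b) lies in no bag.

A tree decomposition must satisfy three properties: every vertex lies in some bag; for every edge, both endpoints lie together in some bag; and for every vertex, the bags containing it form a connected subtree. Here edge (f,b) lies in no bag, so the decomposition is invalid.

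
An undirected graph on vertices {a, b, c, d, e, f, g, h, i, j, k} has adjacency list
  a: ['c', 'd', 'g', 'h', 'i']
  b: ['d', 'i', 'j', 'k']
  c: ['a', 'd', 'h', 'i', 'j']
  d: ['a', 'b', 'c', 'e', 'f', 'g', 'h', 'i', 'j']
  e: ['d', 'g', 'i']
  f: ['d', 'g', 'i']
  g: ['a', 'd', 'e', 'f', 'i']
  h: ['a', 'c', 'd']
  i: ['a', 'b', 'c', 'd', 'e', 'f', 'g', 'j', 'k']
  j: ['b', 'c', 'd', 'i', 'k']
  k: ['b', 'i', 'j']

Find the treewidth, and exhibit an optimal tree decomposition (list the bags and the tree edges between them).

Treewidth 3.
Bags: B1 = {a, d, g, i}  B2 = {a, c, d, i}  B3 = {c, d, i, j}  B4 = {d, e, g, i}  B5 = {a, c, d, h}  B6 = {d, f, g, i}  B7 = {b, d, i, j}  B8 = {b, i, j, k}
Tree: B1–B2, B2–B3, B1–B4, B2–B5, B4–B6, B3–B7, B7–B8

The largest bag has 4 vertices, giving width 3; this decomposition certifies tw(G) ≤ 3. For the lower bound, the 4 vertices {a, c, d, h} are pairwise adjacent, and any tree decomposition puts a clique entirely inside one bag — forcing width ≥ 3. Hence tw(G) = 3 exactly.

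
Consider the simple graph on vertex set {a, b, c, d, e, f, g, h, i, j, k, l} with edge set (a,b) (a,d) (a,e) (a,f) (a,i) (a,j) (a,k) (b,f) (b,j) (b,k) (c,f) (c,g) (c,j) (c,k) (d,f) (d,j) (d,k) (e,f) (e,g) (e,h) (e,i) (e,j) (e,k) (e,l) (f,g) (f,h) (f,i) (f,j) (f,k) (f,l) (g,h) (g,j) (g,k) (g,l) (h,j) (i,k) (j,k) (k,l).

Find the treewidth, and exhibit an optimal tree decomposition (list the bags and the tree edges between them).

Treewidth 4.
One such decomposition:
Bags: B1 = {a, d, f, j, k}  B2 = {a, e, f, j, k}  B3 = {e, f, g, j, k}  B4 = {a, e, f, i, k}  B5 = {a, b, f, j, k}  B6 = {c, f, g, j, k}  B7 = {e, f, g, h, j}  B8 = {e, f, g, k, l}
Tree: B1–B2, B2–B3, B2–B4, B1–B5, B3–B6, B3–B7, B3–B8

The largest bag has 5 vertices, giving width 4; this decomposition certifies tw(G) ≤ 4. Conversely, {e, f, g, h, j} is a clique of size 5, and the vertices of any clique must share a bag in every tree decomposition; so some bag has ≥ 5 vertices and tw(G) ≥ 4. Therefore the treewidth is 4.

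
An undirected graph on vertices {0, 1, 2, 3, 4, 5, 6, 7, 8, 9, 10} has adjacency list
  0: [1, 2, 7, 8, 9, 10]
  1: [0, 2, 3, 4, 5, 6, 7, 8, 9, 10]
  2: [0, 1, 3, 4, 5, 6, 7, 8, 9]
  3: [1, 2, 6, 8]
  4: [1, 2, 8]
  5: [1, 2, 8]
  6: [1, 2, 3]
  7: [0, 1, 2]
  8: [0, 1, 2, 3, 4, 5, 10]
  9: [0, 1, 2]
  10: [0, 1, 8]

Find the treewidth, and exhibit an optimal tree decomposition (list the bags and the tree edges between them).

Every bag has size at most 4, so the width is 4 − 1 = 3 and tw(G) ≤ 3. On the other hand G contains the 4-clique {0, 1, 2, 8}. A clique must lie in a single bag of any decomposition, so no decomposition can have width below 3. The upper and lower bounds meet at 3, so that is the treewidth.

Treewidth 3.
One such decomposition:
Bags: B1 = {0, 1, 2, 8}  B2 = {1, 2, 3, 8}  B3 = {1, 2, 5, 8}  B4 = {0, 1, 8, 10}  B5 = {1, 2, 3, 6}  B6 = {1, 2, 4, 8}  B7 = {0, 1, 2, 9}  B8 = {0, 1, 2, 7}
Tree: B1–B2, B1–B3, B1–B4, B2–B5, B1–B6, B1–B7, B7–B8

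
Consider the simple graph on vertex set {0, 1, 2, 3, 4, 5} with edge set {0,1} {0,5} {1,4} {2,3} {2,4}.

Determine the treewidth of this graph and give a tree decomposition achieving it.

Treewidth 1.
One optimal decomposition is:
Bags: B1 = {0, 5}  B2 = {0, 1}  B3 = {1, 4}  B4 = {2, 4}  B5 = {2, 3}
Tree: B1–B2, B2–B3, B3–B4, B4–B5

Each bag holds 2 vertices, so the decomposition has width 1, which upper-bounds the treewidth. G has an edge, so its treewidth is at least 1. The upper and lower bounds meet at 1, so that is the treewidth.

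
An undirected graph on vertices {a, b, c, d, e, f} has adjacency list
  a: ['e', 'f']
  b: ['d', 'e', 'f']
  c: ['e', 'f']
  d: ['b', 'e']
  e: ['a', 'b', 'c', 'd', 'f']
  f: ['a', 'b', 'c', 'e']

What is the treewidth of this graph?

2

A width-2 tree decomposition is:
Bags: B1 = {c, e, f}  B2 = {b, e, f}  B3 = {a, e, f}  B4 = {b, d, e}
Tree: B1–B2, B2–B3, B2–B4
The largest bag has 3 vertices, giving width 2; this decomposition certifies tw(G) ≤ 2. Conversely, {b, d, e} is a clique of size 3, and the vertices of any clique must share a bag in every tree decomposition; so some bag has ≥ 3 vertices and tw(G) ≥ 2. Hence tw(G) = 2 exactly.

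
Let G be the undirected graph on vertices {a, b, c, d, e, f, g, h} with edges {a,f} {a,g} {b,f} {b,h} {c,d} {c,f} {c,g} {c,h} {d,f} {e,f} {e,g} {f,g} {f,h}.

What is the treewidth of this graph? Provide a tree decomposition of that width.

Every bag has size at most 3, so the width is 3 − 1 = 2 and tw(G) ≤ 2. On the other hand G contains the 3-clique {c, d, f}. A clique must lie in a single bag of any decomposition, so no decomposition can have width below 2. Combining the bounds, tw(G) = 2.

Treewidth 2.
Bags: B1 = {c, f, h}  B2 = {c, d, f}  B3 = {b, f, h}  B4 = {c, f, g}  B5 = {a, f, g}  B6 = {e, f, g}
Tree: B1–B2, B1–B3, B1–B4, B4–B5, B5–B6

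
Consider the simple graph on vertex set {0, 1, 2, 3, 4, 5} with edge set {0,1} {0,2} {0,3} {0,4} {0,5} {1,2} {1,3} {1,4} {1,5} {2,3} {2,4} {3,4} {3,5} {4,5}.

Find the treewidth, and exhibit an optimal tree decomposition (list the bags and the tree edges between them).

Treewidth 4.
One such decomposition:
Bags: B1 = {0, 1, 2, 3, 4}  B2 = {0, 1, 3, 4, 5}
Tree: B1–B2

Each bag holds 5 vertices, so the decomposition has width 4, which upper-bounds the treewidth. Conversely, {0, 1, 2, 3, 4} is a clique of size 5, and the vertices of any clique must share a bag in every tree decomposition; so some bag has ≥ 5 vertices and tw(G) ≥ 4. The upper and lower bounds meet at 4, so that is the treewidth.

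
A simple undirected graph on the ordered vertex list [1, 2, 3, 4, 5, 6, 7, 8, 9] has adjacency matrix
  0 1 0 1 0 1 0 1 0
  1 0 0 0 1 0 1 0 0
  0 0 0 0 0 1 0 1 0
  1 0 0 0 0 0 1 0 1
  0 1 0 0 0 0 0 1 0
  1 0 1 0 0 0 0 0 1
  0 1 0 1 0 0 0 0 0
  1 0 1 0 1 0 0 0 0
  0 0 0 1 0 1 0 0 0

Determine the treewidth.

A width-3 tree decomposition is:
Bags: B1 = {3, 6, 8, 9}  B2 = {1, 6, 8, 9}  B3 = {1, 4, 8, 9}  B4 = {1, 4, 5, 8}  B5 = {1, 2, 4, 5}  B6 = {2, 4, 5, 7}
Tree: B1–B2, B2–B3, B3–B4, B4–B5, B5–B6
Every bag has size at most 4, so the width is 4 − 1 = 3 and tw(G) ≤ 3. For the lower bound: the 4 vertex sets {3,6,9}, {8}, {1}, {2,4,5,7} are disjoint, each induces a connected subgraph, and every pair is joined by at least one edge of G. Contracting each set to a single vertex therefore yields K_{4} as a minor, and since treewidth is minor-monotone, tw(G) ≥ tw(K_{4}) = 3. Therefore the treewidth is 3.

3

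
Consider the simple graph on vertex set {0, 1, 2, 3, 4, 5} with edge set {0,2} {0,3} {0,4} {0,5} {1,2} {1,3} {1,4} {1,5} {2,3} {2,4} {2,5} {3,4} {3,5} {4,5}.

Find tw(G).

4

A width-4 tree decomposition is:
Bags: B1 = {0, 2, 3, 4, 5}  B2 = {1, 2, 3, 4, 5}
Tree: B1–B2
The largest bag has 5 vertices, giving width 4; this decomposition certifies tw(G) ≤ 4. Conversely, {0, 2, 3, 4, 5} is a clique of size 5, and the vertices of any clique must share a bag in every tree decomposition; so some bag has ≥ 5 vertices and tw(G) ≥ 4. The upper and lower bounds meet at 4, so that is the treewidth.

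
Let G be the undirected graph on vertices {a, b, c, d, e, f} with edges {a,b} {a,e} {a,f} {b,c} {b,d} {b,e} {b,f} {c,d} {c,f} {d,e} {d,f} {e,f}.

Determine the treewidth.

A width-3 tree decomposition is:
Bags: B1 = {b, d, e, f}  B2 = {a, b, e, f}  B3 = {b, c, d, f}
Tree: B1–B2, B1–B3
Every bag has size at most 4, so the width is 4 − 1 = 3 and tw(G) ≤ 3. Conversely, {b, d, e, f} is a clique of size 4, and the vertices of any clique must share a bag in every tree decomposition; so some bag has ≥ 4 vertices and tw(G) ≥ 3. Hence tw(G) = 3 exactly.

3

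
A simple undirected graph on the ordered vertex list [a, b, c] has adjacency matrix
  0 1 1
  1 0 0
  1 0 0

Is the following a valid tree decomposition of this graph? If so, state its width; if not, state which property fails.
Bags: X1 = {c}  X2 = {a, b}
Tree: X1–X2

A tree decomposition must satisfy three properties: every vertex lies in some bag; for every edge, both endpoints lie together in some bag; and for every vertex, the bags containing it form a connected subtree. Here edge (a,c) lies in no bag, so the decomposition is invalid.

No — edge (a,c) lies in no bag.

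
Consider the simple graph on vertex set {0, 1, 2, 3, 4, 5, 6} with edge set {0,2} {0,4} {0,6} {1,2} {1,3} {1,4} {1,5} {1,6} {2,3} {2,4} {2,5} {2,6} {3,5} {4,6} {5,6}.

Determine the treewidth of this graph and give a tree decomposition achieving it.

Treewidth 3.
One optimal decomposition is:
Bags: B1 = {1, 2, 4, 6}  B2 = {0, 2, 4, 6}  B3 = {1, 2, 5, 6}  B4 = {1, 2, 3, 5}
Tree: B1–B2, B1–B3, B3–B4

Each bag holds 4 vertices, so the decomposition has width 3, which upper-bounds the treewidth. Conversely, {0, 2, 4, 6} is a clique of size 4, and the vertices of any clique must share a bag in every tree decomposition; so some bag has ≥ 4 vertices and tw(G) ≥ 3. Therefore the treewidth is 3.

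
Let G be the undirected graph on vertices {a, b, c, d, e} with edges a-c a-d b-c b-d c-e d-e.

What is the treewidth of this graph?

2

A width-2 tree decomposition is:
Bags: B1 = {a, c, d}  B2 = {b, c, d}  B3 = {c, d, e}
Tree: B1–B2, B2–B3
Every bag has size at most 3, so the width is 3 − 1 = 2 and tw(G) ≤ 2. The edges a–d–b–c–a form a cycle, so G is not a tree and its treewidth is at least 2. Combining the bounds, tw(G) = 2.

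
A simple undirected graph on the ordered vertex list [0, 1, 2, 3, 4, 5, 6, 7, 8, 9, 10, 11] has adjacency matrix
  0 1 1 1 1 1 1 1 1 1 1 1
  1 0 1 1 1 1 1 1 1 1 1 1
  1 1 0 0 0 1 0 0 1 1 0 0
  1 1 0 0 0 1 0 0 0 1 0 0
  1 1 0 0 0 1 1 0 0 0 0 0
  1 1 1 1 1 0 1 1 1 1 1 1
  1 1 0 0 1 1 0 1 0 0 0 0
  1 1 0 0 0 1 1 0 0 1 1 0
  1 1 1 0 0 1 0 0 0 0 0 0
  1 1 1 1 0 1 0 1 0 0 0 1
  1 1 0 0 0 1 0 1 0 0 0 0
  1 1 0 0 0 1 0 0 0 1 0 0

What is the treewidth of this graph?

4

A width-4 tree decomposition is:
Bags: B1 = {0, 1, 5, 7, 9}  B2 = {0, 1, 5, 6, 7}  B3 = {0, 1, 2, 5, 9}  B4 = {0, 1, 2, 5, 8}  B5 = {0, 1, 4, 5, 6}  B6 = {0, 1, 5, 7, 10}  B7 = {0, 1, 3, 5, 9}  B8 = {0, 1, 5, 9, 11}
Tree: B1–B2, B1–B3, B3–B4, B2–B5, B1–B6, B1–B7, B1–B8
Every bag has size at most 5, so the width is 5 − 1 = 4 and tw(G) ≤ 4. For the lower bound, the 5 vertices {0, 1, 4, 5, 6} are pairwise adjacent, and any tree decomposition puts a clique entirely inside one bag — forcing width ≥ 4. Therefore the treewidth is 4.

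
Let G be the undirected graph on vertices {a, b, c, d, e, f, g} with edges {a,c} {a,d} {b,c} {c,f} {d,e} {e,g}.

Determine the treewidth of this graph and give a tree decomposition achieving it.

The largest bag has 2 vertices, giving width 1; this decomposition certifies tw(G) ≤ 1. Since G has at least one edge (e.g. a–c), it is not an edgeless graph, so tw(G) ≥ 1. Combining the bounds, tw(G) = 1.

Treewidth 1.
One such decomposition:
Bags: B1 = {a, c}  B2 = {a, d}  B3 = {b, c}  B4 = {d, e}  B5 = {e, g}  B6 = {c, f}
Tree: B1–B2, B1–B3, B2–B4, B4–B5, B3–B6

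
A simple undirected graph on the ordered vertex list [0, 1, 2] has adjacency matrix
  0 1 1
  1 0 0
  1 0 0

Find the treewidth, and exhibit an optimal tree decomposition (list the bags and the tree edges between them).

The largest bag has 2 vertices, giving width 1; this decomposition certifies tw(G) ≤ 1. G has an edge, so its treewidth is at least 1. Therefore the treewidth is 1.

Treewidth 1.
One optimal decomposition is:
Bags: B1 = {0, 2}  B2 = {0, 1}
Tree: B1–B2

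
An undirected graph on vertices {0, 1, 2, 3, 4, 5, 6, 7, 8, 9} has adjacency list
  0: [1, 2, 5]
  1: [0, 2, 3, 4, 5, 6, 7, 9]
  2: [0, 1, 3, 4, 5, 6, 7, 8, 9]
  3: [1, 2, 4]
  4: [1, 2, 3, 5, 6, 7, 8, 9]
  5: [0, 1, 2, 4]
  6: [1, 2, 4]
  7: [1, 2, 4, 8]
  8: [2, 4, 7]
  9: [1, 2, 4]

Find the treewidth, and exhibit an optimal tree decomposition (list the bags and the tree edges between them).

Treewidth 3.
One such decomposition:
Bags: B1 = {1, 2, 4, 6}  B2 = {1, 2, 4, 7}  B3 = {2, 4, 7, 8}  B4 = {1, 2, 4, 5}  B5 = {1, 2, 4, 9}  B6 = {1, 2, 3, 4}  B7 = {0, 1, 2, 5}
Tree: B1–B2, B2–B3, B2–B4, B1–B5, B2–B6, B4–B7

Every bag has size at most 4, so the width is 4 − 1 = 3 and tw(G) ≤ 3. Conversely, {2, 4, 7, 8} is a clique of size 4, and the vertices of any clique must share a bag in every tree decomposition; so some bag has ≥ 4 vertices and tw(G) ≥ 3. Hence tw(G) = 3 exactly.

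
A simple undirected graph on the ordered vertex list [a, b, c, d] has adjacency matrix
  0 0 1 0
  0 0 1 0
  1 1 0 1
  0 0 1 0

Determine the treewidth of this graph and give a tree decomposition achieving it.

Every bag has size at most 2, so the width is 2 − 1 = 1 and tw(G) ≤ 1. Since G has at least one edge (e.g. a–c), it is not an edgeless graph, so tw(G) ≥ 1. Therefore the treewidth is 1.

Treewidth 1.
One such decomposition:
Bags: B1 = {a, c}  B2 = {b, c}  B3 = {c, d}
Tree: B1–B2, B1–B3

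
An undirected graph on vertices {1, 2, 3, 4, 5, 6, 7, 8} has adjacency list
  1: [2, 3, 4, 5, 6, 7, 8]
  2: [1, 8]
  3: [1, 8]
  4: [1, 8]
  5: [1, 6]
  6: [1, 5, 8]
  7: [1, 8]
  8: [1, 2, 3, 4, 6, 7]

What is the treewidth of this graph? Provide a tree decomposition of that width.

Treewidth 2.
Bags: B1 = {1, 7, 8}  B2 = {1, 3, 8}  B3 = {1, 2, 8}  B4 = {1, 6, 8}  B5 = {1, 5, 6}  B6 = {1, 4, 8}
Tree: B1–B2, B2–B3, B1–B4, B4–B5, B2–B6

The largest bag has 3 vertices, giving width 2; this decomposition certifies tw(G) ≤ 2. For the lower bound, the 3 vertices {1, 2, 8} are pairwise adjacent, and any tree decomposition puts a clique entirely inside one bag — forcing width ≥ 2. The upper and lower bounds meet at 2, so that is the treewidth.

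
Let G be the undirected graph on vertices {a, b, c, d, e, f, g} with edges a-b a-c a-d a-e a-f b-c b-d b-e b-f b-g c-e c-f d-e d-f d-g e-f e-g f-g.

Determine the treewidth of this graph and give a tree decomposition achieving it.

Treewidth 4.
One such decomposition:
Bags: B1 = {a, b, d, e, f}  B2 = {b, d, e, f, g}  B3 = {a, b, c, e, f}
Tree: B1–B2, B1–B3

The largest bag has 5 vertices, giving width 4; this decomposition certifies tw(G) ≤ 4. For the lower bound, the 5 vertices {b, d, e, f, g} are pairwise adjacent, and any tree decomposition puts a clique entirely inside one bag — forcing width ≥ 4. Combining the bounds, tw(G) = 4.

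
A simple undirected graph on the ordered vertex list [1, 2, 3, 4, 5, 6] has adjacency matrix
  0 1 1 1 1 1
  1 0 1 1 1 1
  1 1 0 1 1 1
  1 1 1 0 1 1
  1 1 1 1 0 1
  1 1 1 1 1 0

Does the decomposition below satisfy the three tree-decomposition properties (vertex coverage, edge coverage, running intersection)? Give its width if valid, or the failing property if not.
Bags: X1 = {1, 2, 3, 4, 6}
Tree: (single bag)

A tree decomposition must satisfy three properties: every vertex lies in some bag; for every edge, both endpoints lie together in some bag; and for every vertex, the bags containing it form a connected subtree. Here vertex 5 appears in no bag, so the decomposition is invalid.

No — vertex 5 appears in no bag.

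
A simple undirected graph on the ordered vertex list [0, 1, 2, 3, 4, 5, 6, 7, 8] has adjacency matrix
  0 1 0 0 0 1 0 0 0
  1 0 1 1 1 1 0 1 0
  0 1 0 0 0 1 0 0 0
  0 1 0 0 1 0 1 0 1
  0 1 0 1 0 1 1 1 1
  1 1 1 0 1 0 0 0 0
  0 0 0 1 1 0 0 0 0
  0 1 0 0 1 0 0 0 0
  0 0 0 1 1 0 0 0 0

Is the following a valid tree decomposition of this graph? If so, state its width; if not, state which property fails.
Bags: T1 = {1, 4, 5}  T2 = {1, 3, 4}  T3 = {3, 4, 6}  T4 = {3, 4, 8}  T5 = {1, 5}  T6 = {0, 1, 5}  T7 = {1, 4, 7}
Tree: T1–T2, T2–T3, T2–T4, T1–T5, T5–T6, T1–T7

No — vertex 2 appears in no bag.

A tree decomposition must satisfy three properties: every vertex lies in some bag; for every edge, both endpoints lie together in some bag; and for every vertex, the bags containing it form a connected subtree. Here vertex 2 appears in no bag, so the decomposition is invalid.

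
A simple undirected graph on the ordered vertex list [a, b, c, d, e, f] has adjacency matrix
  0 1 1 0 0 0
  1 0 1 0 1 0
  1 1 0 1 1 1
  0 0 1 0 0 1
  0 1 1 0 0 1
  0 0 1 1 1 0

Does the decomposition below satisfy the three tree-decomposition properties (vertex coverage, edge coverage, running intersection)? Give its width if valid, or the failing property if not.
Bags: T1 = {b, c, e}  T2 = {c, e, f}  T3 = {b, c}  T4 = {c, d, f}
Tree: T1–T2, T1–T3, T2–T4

A tree decomposition must satisfy three properties: every vertex lies in some bag; for every edge, both endpoints lie together in some bag; and for every vertex, the bags containing it form a connected subtree. Here vertex a appears in no bag, so the decomposition is invalid.

No — vertex a appears in no bag.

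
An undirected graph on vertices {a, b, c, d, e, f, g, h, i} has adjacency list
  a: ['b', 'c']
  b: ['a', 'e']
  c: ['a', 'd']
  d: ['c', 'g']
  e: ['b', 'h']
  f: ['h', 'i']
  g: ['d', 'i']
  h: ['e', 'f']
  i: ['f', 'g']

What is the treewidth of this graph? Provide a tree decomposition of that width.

Treewidth 2.
One such decomposition:
Bags: B1 = {a, c, d}  B2 = {a, d, g}  B3 = {a, g, i}  B4 = {a, f, i}  B5 = {a, f, h}  B6 = {a, e, h}  B7 = {a, b, e}
Tree: B1–B2, B2–B3, B3–B4, B4–B5, B5–B6, B6–B7

Every bag has size at most 3, so the width is 3 − 1 = 2 and tw(G) ≤ 2. For the lower bound, G contains the cycle a–c–d–g–i–f–h–e–b–a, so G is not a forest; only forests have treewidth ≤ 1, hence tw(G) ≥ 2. The upper and lower bounds meet at 2, so that is the treewidth.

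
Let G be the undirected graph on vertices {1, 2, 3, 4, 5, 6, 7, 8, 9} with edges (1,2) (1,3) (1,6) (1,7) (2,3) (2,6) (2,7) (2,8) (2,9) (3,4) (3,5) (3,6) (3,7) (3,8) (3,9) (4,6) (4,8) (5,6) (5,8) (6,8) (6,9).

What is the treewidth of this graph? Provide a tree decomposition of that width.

Treewidth 3.
One optimal decomposition is:
Bags: B1 = {1, 2, 3, 7}  B2 = {1, 2, 3, 6}  B3 = {2, 3, 6, 8}  B4 = {3, 5, 6, 8}  B5 = {3, 4, 6, 8}  B6 = {2, 3, 6, 9}
Tree: B1–B2, B2–B3, B3–B4, B4–B5, B3–B6

Each bag holds 4 vertices, so the decomposition has width 3, which upper-bounds the treewidth. On the other hand G contains the 4-clique {2, 3, 6, 8}. A clique must lie in a single bag of any decomposition, so no decomposition can have width below 3. Hence tw(G) = 3 exactly.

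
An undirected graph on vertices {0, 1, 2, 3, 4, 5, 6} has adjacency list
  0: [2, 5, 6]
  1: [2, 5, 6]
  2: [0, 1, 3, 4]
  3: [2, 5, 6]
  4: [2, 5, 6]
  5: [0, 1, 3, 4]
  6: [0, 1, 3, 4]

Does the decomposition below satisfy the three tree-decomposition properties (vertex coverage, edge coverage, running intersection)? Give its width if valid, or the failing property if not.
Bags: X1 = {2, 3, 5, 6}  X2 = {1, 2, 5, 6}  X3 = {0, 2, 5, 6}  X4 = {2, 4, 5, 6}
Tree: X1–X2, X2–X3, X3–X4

Vertex coverage: the bags together contain {0, 1, 2, 3, 4, 5, 6}, the full vertex set. Edge coverage: each edge of G has both endpoints in at least one bag. Running intersection: for every vertex, the bags containing it form a connected subtree. All three properties hold, so this is a valid tree decomposition of width max|bag| − 1 = 3, and hence tw(G) ≤ 3.

Yes; width 3.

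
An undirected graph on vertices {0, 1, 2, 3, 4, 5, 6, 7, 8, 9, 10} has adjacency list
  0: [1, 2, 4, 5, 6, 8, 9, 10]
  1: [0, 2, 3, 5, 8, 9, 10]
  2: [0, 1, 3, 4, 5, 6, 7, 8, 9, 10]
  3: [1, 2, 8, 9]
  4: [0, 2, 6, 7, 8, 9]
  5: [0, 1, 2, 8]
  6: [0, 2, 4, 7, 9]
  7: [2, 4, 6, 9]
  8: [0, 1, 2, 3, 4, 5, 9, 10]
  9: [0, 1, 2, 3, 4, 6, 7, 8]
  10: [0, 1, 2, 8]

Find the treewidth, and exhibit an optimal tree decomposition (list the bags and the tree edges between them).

Each bag holds 5 vertices, so the decomposition has width 4, which upper-bounds the treewidth. On the other hand G contains the 5-clique {0, 1, 2, 8, 9}. A clique must lie in a single bag of any decomposition, so no decomposition can have width below 4. The upper and lower bounds meet at 4, so that is the treewidth.

Treewidth 4.
One such decomposition:
Bags: B1 = {0, 1, 2, 8, 9}  B2 = {0, 1, 2, 8, 10}  B3 = {0, 2, 4, 8, 9}  B4 = {1, 2, 3, 8, 9}  B5 = {0, 1, 2, 5, 8}  B6 = {0, 2, 4, 6, 9}  B7 = {2, 4, 6, 7, 9}
Tree: B1–B2, B1–B3, B1–B4, B1–B5, B3–B6, B6–B7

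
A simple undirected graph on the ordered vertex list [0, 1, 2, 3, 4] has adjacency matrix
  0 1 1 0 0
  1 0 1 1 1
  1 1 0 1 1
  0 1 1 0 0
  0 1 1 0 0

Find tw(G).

2

A width-2 tree decomposition is:
Bags: B1 = {1, 2, 3}  B2 = {0, 1, 2}  B3 = {1, 2, 4}
Tree: B1–B2, B2–B3
Every bag has size at most 3, so the width is 3 − 1 = 2 and tw(G) ≤ 2. On the other hand G contains the 3-clique {0, 1, 2}. A clique must lie in a single bag of any decomposition, so no decomposition can have width below 2. The upper and lower bounds meet at 2, so that is the treewidth.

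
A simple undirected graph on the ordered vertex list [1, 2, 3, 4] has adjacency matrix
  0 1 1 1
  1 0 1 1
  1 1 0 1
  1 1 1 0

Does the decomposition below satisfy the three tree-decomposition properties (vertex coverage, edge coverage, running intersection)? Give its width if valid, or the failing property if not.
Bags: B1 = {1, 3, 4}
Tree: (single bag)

No — vertex 2 appears in no bag.

A tree decomposition must satisfy three properties: every vertex lies in some bag; for every edge, both endpoints lie together in some bag; and for every vertex, the bags containing it form a connected subtree. Here vertex 2 appears in no bag, so the decomposition is invalid.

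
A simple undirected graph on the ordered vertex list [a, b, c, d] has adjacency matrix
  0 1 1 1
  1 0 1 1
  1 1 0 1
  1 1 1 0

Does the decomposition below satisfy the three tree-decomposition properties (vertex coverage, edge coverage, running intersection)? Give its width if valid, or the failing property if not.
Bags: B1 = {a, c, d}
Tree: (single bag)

No — vertex b appears in no bag.

A tree decomposition must satisfy three properties: every vertex lies in some bag; for every edge, both endpoints lie together in some bag; and for every vertex, the bags containing it form a connected subtree. Here vertex b appears in no bag, so the decomposition is invalid.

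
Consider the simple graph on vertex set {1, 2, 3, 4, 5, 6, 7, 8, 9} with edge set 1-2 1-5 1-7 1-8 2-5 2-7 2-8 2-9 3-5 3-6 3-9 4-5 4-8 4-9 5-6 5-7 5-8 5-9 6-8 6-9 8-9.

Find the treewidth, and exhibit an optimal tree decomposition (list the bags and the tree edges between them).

Each bag holds 4 vertices, so the decomposition has width 3, which upper-bounds the treewidth. On the other hand G contains the 4-clique {1, 2, 5, 8}. A clique must lie in a single bag of any decomposition, so no decomposition can have width below 3. Therefore the treewidth is 3.

Treewidth 3.
Bags: B1 = {2, 5, 8, 9}  B2 = {1, 2, 5, 8}  B3 = {5, 6, 8, 9}  B4 = {3, 5, 6, 9}  B5 = {4, 5, 8, 9}  B6 = {1, 2, 5, 7}
Tree: B1–B2, B1–B3, B3–B4, B1–B5, B2–B6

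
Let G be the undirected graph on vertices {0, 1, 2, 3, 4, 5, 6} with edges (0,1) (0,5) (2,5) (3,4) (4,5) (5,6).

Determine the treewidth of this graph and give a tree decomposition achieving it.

Treewidth 1.
Bags: B1 = {4, 5}  B2 = {0, 5}  B3 = {5, 6}  B4 = {3, 4}  B5 = {0, 1}  B6 = {2, 5}
Tree: B1–B2, B2–B3, B1–B4, B2–B5, B1–B6

Each bag holds 2 vertices, so the decomposition has width 1, which upper-bounds the treewidth. Any graph with an edge has treewidth ≥ 1, and G has the edge 5–4. The upper and lower bounds meet at 1, so that is the treewidth.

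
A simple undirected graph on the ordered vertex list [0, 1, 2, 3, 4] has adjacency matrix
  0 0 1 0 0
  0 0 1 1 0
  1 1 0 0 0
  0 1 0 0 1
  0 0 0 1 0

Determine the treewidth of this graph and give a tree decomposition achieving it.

Treewidth 1.
Bags: B1 = {0, 2}  B2 = {1, 2}  B3 = {1, 3}  B4 = {3, 4}
Tree: B1–B2, B2–B3, B3–B4

Every bag has size at most 2, so the width is 2 − 1 = 1 and tw(G) ≤ 1. Any graph with an edge has treewidth ≥ 1, and G has the edge 0–2. Hence tw(G) = 1 exactly.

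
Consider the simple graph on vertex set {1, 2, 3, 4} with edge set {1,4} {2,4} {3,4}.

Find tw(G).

A width-1 tree decomposition is:
Bags: B1 = {2, 4}  B2 = {1, 4}  B3 = {3, 4}
Tree: B1–B2, B1–B3
Every bag has size at most 2, so the width is 2 − 1 = 1 and tw(G) ≤ 1. G has an edge, so its treewidth is at least 1. Combining the bounds, tw(G) = 1.

1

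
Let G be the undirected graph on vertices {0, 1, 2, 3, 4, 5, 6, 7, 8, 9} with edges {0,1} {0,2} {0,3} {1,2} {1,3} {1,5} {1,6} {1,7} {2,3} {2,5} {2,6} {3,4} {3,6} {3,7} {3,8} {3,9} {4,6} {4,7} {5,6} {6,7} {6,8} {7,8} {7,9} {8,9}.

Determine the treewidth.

A width-3 tree decomposition is:
Bags: B1 = {3, 4, 6, 7}  B2 = {1, 3, 6, 7}  B3 = {1, 2, 3, 6}  B4 = {0, 1, 2, 3}  B5 = {3, 6, 7, 8}  B6 = {3, 7, 8, 9}  B7 = {1, 2, 5, 6}
Tree: B1–B2, B2–B3, B3–B4, B2–B5, B5–B6, B3–B7
Each bag holds 4 vertices, so the decomposition has width 3, which upper-bounds the treewidth. Conversely, {0, 1, 2, 3} is a clique of size 4, and the vertices of any clique must share a bag in every tree decomposition; so some bag has ≥ 4 vertices and tw(G) ≥ 3. Therefore the treewidth is 3.

3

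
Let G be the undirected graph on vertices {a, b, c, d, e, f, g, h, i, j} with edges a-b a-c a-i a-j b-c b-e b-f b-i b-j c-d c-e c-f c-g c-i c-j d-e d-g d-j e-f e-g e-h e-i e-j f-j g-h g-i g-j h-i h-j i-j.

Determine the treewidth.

A width-4 tree decomposition is:
Bags: B1 = {c, e, g, i, j}  B2 = {b, c, e, i, j}  B3 = {b, c, e, f, j}  B4 = {a, b, c, i, j}  B5 = {e, g, h, i, j}  B6 = {c, d, e, g, j}
Tree: B1–B2, B2–B3, B2–B4, B1–B5, B1–B6
The largest bag has 5 vertices, giving width 4; this decomposition certifies tw(G) ≤ 4. Conversely, {e, g, h, i, j} is a clique of size 5, and the vertices of any clique must share a bag in every tree decomposition; so some bag has ≥ 5 vertices and tw(G) ≥ 4. Therefore the treewidth is 4.

4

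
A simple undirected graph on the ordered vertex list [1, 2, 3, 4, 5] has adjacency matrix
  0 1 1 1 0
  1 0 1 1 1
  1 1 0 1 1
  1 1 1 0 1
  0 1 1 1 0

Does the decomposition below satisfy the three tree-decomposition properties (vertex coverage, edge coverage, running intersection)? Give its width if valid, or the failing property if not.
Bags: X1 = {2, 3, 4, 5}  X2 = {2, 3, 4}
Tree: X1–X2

A tree decomposition must satisfy three properties: every vertex lies in some bag; for every edge, both endpoints lie together in some bag; and for every vertex, the bags containing it form a connected subtree. Here vertex 1 appears in no bag, so the decomposition is invalid.

No — vertex 1 appears in no bag.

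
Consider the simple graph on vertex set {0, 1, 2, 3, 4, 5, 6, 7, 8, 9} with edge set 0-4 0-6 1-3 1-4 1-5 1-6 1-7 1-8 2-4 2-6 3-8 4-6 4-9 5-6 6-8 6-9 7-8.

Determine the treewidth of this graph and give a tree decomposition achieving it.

Treewidth 2.
One such decomposition:
Bags: B1 = {1, 7, 8}  B2 = {1, 6, 8}  B3 = {1, 4, 6}  B4 = {4, 6, 9}  B5 = {0, 4, 6}  B6 = {1, 5, 6}  B7 = {1, 3, 8}  B8 = {2, 4, 6}
Tree: B1–B2, B2–B3, B3–B4, B4–B5, B2–B6, B2–B7, B4–B8

Every bag has size at most 3, so the width is 3 − 1 = 2 and tw(G) ≤ 2. On the other hand G contains the 3-clique {1, 3, 8}. A clique must lie in a single bag of any decomposition, so no decomposition can have width below 2. The upper and lower bounds meet at 2, so that is the treewidth.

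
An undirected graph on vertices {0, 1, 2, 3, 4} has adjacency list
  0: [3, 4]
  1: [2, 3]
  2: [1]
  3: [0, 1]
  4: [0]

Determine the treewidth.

A width-1 tree decomposition is:
Bags: B1 = {0, 3}  B2 = {1, 3}  B3 = {1, 2}  B4 = {0, 4}
Tree: B1–B2, B2–B3, B1–B4
Every bag has size at most 2, so the width is 2 − 1 = 1 and tw(G) ≤ 1. Any graph with an edge has treewidth ≥ 1, and G has the edge 3–0. The upper and lower bounds meet at 1, so that is the treewidth.

1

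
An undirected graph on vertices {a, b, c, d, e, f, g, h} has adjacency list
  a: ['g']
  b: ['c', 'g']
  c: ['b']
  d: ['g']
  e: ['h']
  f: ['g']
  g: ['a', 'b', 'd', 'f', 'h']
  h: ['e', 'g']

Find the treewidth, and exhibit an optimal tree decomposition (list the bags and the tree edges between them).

Every bag has size at most 2, so the width is 2 − 1 = 1 and tw(G) ≤ 1. Any graph with an edge has treewidth ≥ 1, and G has the edge h–g. Combining the bounds, tw(G) = 1.

Treewidth 1.
Bags: B1 = {g, h}  B2 = {a, g}  B3 = {b, g}  B4 = {d, g}  B5 = {b, c}  B6 = {e, h}  B7 = {f, g}
Tree: B1–B2, B1–B3, B3–B4, B3–B5, B1–B6, B2–B7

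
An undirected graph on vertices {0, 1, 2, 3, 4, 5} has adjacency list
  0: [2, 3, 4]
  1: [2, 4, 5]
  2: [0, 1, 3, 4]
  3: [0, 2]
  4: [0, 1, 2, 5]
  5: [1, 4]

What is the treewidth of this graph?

2

A width-2 tree decomposition is:
Bags: B1 = {1, 2, 4}  B2 = {1, 4, 5}  B3 = {0, 2, 4}  B4 = {0, 2, 3}
Tree: B1–B2, B1–B3, B3–B4
The largest bag has 3 vertices, giving width 2; this decomposition certifies tw(G) ≤ 2. On the other hand G contains the 3-clique {0, 2, 3}. A clique must lie in a single bag of any decomposition, so no decomposition can have width below 2. Hence tw(G) = 2 exactly.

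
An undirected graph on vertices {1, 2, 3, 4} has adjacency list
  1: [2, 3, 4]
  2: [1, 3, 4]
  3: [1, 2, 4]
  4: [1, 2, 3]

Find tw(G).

A width-3 tree decomposition is:
Bags: B1 = {1, 2, 3, 4}
Tree: (single bag)
A single bag containing all 4 vertices is trivially a valid decomposition of width 3. Conversely, {1, 2, 3, 4} is a clique of size 4, and the vertices of any clique must share a bag in every tree decomposition; so some bag has ≥ 4 vertices and tw(G) ≥ 3. The upper and lower bounds meet at 3, so that is the treewidth.

3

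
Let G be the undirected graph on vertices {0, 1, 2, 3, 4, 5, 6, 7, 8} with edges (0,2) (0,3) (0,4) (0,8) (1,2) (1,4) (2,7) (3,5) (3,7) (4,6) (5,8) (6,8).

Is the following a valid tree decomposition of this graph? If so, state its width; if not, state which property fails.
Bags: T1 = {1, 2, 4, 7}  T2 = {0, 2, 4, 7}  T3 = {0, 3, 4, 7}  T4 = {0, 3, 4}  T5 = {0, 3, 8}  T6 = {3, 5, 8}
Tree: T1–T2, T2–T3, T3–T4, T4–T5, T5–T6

A tree decomposition must satisfy three properties: every vertex lies in some bag; for every edge, both endpoints lie together in some bag; and for every vertex, the bags containing it form a connected subtree. Here vertex 6 appears in no bag, so the decomposition is invalid.

No — vertex 6 appears in no bag.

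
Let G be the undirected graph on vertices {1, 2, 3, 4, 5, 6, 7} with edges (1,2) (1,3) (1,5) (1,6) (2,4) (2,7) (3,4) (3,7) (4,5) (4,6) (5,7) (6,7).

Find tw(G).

A width-3 tree decomposition is:
Bags: B1 = {1, 4, 6, 7}  B2 = {1, 3, 4, 7}  B3 = {1, 4, 5, 7}  B4 = {1, 2, 4, 7}
Tree: B1–B2, B2–B3, B3–B4
The largest bag has 4 vertices, giving width 3; this decomposition certifies tw(G) ≤ 3. For the lower bound: the 4 vertex sets {4,6}, {1,3}, {7}, {5} are disjoint, each induces a connected subgraph, and every pair is joined by at least one edge of G. Contracting each set to a single vertex therefore yields K_{4} as a minor, and since treewidth is minor-monotone, tw(G) ≥ tw(K_{4}) = 3. Combining the bounds, tw(G) = 3.

3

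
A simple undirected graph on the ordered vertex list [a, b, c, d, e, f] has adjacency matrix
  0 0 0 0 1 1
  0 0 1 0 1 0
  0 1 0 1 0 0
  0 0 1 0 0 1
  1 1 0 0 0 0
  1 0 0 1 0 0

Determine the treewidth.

2

A width-2 tree decomposition is:
Bags: B1 = {a, d, f}  B2 = {a, c, d}  B3 = {a, b, c}  B4 = {a, b, e}
Tree: B1–B2, B2–B3, B3–B4
Each bag holds 3 vertices, so the decomposition has width 2, which upper-bounds the treewidth. Since a–f–d–c–b–e–a is a cycle in G, G is not acyclic. Forests are exactly the graphs of treewidth ≤ 1, so tw(G) ≥ 2. The upper and lower bounds meet at 2, so that is the treewidth.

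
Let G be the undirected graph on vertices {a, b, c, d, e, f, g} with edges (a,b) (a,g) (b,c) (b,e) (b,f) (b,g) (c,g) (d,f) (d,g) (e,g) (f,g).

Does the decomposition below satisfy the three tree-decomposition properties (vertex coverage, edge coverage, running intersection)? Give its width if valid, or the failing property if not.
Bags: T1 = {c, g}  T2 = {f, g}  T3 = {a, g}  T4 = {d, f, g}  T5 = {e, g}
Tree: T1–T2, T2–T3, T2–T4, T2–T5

No — vertex b appears in no bag.

A tree decomposition must satisfy three properties: every vertex lies in some bag; for every edge, both endpoints lie together in some bag; and for every vertex, the bags containing it form a connected subtree. Here vertex b appears in no bag, so the decomposition is invalid.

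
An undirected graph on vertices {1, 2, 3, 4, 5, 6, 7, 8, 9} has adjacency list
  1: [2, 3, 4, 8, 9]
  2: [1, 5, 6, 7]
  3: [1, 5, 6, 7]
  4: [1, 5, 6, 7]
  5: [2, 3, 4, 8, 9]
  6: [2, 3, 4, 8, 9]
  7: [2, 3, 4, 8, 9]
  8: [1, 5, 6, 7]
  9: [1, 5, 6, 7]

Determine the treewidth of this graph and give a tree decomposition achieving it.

Treewidth 4.
Bags: B1 = {1, 5, 6, 7, 9}  B2 = {1, 2, 5, 6, 7}  B3 = {1, 4, 5, 6, 7}  B4 = {1, 3, 5, 6, 7}  B5 = {1, 5, 6, 7, 8}
Tree: B1–B2, B2–B3, B3–B4, B4–B5

Each bag holds 5 vertices, so the decomposition has width 4, which upper-bounds the treewidth. For the lower bound: the 5 vertex sets {1,9}, {2,5}, {4,6}, {7}, {3} are disjoint, each induces a connected subgraph, and every pair is joined by at least one edge of G. Contracting each set to a single vertex therefore yields K_{5} as a minor, and since treewidth is minor-monotone, tw(G) ≥ tw(K_{5}) = 4. Combining the bounds, tw(G) = 4.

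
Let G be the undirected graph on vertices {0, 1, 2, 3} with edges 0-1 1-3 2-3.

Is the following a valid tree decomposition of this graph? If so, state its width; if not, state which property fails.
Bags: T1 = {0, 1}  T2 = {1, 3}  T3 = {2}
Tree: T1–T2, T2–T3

A tree decomposition must satisfy three properties: every vertex lies in some bag; for every edge, both endpoints lie together in some bag; and for every vertex, the bags containing it form a connected subtree. Here edge (3,2) lies in no bag, so the decomposition is invalid.

No — edge (3,2) lies in no bag.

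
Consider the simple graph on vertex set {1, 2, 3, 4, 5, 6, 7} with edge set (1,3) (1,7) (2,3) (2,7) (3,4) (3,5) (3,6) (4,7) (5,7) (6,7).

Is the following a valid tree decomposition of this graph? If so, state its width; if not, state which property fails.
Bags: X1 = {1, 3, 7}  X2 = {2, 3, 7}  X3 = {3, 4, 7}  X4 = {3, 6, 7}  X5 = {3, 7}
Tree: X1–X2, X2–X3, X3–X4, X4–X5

No — vertex 5 appears in no bag.

A tree decomposition must satisfy three properties: every vertex lies in some bag; for every edge, both endpoints lie together in some bag; and for every vertex, the bags containing it form a connected subtree. Here vertex 5 appears in no bag, so the decomposition is invalid.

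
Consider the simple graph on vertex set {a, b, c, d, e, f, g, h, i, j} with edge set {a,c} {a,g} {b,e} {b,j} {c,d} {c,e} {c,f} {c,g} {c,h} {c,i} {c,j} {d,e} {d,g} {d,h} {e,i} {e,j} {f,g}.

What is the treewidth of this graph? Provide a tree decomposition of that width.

Treewidth 2.
One optimal decomposition is:
Bags: B1 = {b, e, j}  B2 = {c, e, j}  B3 = {c, d, e}  B4 = {c, d, g}  B5 = {a, c, g}  B6 = {c, d, h}  B7 = {c, e, i}  B8 = {c, f, g}
Tree: B1–B2, B2–B3, B3–B4, B4–B5, B4–B6, B3–B7, B5–B8

Each bag holds 3 vertices, so the decomposition has width 2, which upper-bounds the treewidth. For the lower bound, the 3 vertices {c, d, g} are pairwise adjacent, and any tree decomposition puts a clique entirely inside one bag — forcing width ≥ 2. Hence tw(G) = 2 exactly.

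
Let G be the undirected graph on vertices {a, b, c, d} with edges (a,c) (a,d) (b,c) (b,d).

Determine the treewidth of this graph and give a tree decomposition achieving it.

Every bag has size at most 3, so the width is 3 − 1 = 2 and tw(G) ≤ 2. Since c–a–d–b–c is a cycle in G, G is not acyclic. Forests are exactly the graphs of treewidth ≤ 1, so tw(G) ≥ 2. Combining the bounds, tw(G) = 2.

Treewidth 2.
Bags: B1 = {a, c, d}  B2 = {b, c, d}
Tree: B1–B2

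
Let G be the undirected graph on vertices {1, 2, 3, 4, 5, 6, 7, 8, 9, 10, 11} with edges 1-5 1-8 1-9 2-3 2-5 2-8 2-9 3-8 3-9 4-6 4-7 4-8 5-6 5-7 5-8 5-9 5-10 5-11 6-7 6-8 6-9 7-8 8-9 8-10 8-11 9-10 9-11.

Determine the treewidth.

A width-3 tree decomposition is:
Bags: B1 = {5, 8, 9, 10}  B2 = {1, 5, 8, 9}  B3 = {5, 6, 8, 9}  B4 = {5, 8, 9, 11}  B5 = {2, 5, 8, 9}  B6 = {5, 6, 7, 8}  B7 = {4, 6, 7, 8}  B8 = {2, 3, 8, 9}
Tree: B1–B2, B1–B3, B2–B4, B1–B5, B3–B6, B6–B7, B5–B8
Each bag holds 4 vertices, so the decomposition has width 3, which upper-bounds the treewidth. Conversely, {2, 3, 8, 9} is a clique of size 4, and the vertices of any clique must share a bag in every tree decomposition; so some bag has ≥ 4 vertices and tw(G) ≥ 3. The upper and lower bounds meet at 3, so that is the treewidth.

3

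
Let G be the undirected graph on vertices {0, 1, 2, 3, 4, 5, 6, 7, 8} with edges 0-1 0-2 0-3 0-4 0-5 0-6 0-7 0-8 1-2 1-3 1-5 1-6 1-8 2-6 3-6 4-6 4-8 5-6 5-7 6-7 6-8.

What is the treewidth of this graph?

A width-3 tree decomposition is:
Bags: B1 = {0, 1, 6, 8}  B2 = {0, 1, 3, 6}  B3 = {0, 1, 5, 6}  B4 = {0, 5, 6, 7}  B5 = {0, 4, 6, 8}  B6 = {0, 1, 2, 6}
Tree: B1–B2, B1–B3, B3–B4, B1–B5, B3–B6
The largest bag has 4 vertices, giving width 3; this decomposition certifies tw(G) ≤ 3. On the other hand G contains the 4-clique {0, 1, 6, 8}. A clique must lie in a single bag of any decomposition, so no decomposition can have width below 3. The upper and lower bounds meet at 3, so that is the treewidth.

3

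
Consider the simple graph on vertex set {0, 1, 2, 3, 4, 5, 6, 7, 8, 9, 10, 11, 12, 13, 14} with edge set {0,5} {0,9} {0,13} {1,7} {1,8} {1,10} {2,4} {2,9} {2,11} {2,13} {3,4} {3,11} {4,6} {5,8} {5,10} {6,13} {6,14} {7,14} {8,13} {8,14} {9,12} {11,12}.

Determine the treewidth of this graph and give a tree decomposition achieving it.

Every bag has size at most 4, so the width is 4 − 1 = 3 and tw(G) ≤ 3. For the lower bound: the 4 vertex sets {3,11,12}, {4}, {2}, {0,6,9,13} are disjoint, each induces a connected subgraph, and every pair is joined by at least one edge of G. Contracting each set to a single vertex therefore yields K_{4} as a minor, and since treewidth is minor-monotone, tw(G) ≥ tw(K_{4}) = 3. Combining the bounds, tw(G) = 3.

Treewidth 3.
Bags: B1 = {3, 4, 11, 12}  B2 = {2, 4, 11, 12}  B3 = {2, 4, 9, 12}  B4 = {2, 4, 6, 9}  B5 = {2, 6, 9, 13}  B6 = {0, 6, 9, 13}  B7 = {0, 6, 13, 14}  B8 = {0, 8, 13, 14}  B9 = {0, 5, 8, 14}  B10 = {5, 7, 8, 14}  B11 = {1, 5, 7, 8}  B12 = {1, 5, 7, 10}
Tree: B1–B2, B2–B3, B3–B4, B4–B5, B5–B6, B6–B7, B7–B8, B8–B9, B9–B10, B10–B11, B11–B12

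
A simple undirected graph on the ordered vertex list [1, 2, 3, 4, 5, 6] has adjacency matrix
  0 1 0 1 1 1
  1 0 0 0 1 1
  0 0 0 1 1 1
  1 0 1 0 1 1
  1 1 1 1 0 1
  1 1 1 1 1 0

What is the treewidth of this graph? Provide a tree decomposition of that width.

The largest bag has 4 vertices, giving width 3; this decomposition certifies tw(G) ≤ 3. Conversely, {1, 2, 5, 6} is a clique of size 4, and the vertices of any clique must share a bag in every tree decomposition; so some bag has ≥ 4 vertices and tw(G) ≥ 3. Hence tw(G) = 3 exactly.

Treewidth 3.
Bags: B1 = {3, 4, 5, 6}  B2 = {1, 4, 5, 6}  B3 = {1, 2, 5, 6}
Tree: B1–B2, B2–B3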